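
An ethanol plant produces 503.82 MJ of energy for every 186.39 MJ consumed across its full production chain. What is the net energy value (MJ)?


NEV = E_out - E_in
= 503.82 - 186.39
= 317.4300 MJ

317.4300 MJ


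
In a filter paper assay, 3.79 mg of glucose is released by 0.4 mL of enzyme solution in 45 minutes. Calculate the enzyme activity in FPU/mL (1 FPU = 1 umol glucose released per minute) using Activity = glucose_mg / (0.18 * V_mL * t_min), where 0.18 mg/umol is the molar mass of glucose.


Activity = glucose_mg / (0.18 mg/umol * V_mL * t_min)
= 3.79 / (0.18 * 0.4 * 45)
= 1.1698 FPU/mL

1.1698 FPU/mL


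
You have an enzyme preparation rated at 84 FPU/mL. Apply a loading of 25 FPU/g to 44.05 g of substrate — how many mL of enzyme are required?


V = dosage * m_sub / activity
V = 25 * 44.05 / 84
V = 13.1101 mL

13.1101 mL


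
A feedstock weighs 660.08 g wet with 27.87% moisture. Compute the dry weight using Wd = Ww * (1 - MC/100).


Wd = Ww * (1 - MC/100)
= 660.08 * (1 - 27.87/100)
= 476.1157 g

476.1157 g


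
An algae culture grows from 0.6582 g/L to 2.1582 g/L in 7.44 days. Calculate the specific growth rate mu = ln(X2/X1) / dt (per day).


mu = ln(X2/X1) / dt
= ln(2.1582/0.6582) / 7.44
= 0.1596 per day

0.1596 per day


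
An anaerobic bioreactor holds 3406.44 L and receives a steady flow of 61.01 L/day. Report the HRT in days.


HRT = V / Q
= 3406.44 / 61.01
= 55.8341 days

55.8341 days


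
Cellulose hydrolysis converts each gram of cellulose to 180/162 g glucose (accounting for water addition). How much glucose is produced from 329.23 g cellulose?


glucose = cellulose * 180/162
= 329.23 * 180/162
= 365.8111 g

365.8111 g


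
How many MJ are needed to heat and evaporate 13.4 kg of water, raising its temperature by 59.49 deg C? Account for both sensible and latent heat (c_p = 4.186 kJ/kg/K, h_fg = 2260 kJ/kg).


E = m_water * (4.186 * dT + 2260) / 1000
= 13.4 * (4.186 * 59.49 + 2260) / 1000
= 33.6209 MJ

33.6209 MJ


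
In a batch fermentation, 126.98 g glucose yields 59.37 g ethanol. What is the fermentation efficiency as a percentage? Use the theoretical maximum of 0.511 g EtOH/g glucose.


Fermentation efficiency = (actual / (0.511 * glucose)) * 100
= (59.37 / (0.511 * 126.98)) * 100
= 91.4978%

91.4978%


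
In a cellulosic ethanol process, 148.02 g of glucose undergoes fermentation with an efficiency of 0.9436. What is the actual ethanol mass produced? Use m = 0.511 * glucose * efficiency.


Actual ethanol: m = 0.511 * 148.02 * 0.9436
m = 71.3722 g

71.3722 g


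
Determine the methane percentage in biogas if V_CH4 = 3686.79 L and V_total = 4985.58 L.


CH4% = V_CH4 / V_total * 100
= 3686.79 / 4985.58 * 100
= 73.9491%

73.9491%


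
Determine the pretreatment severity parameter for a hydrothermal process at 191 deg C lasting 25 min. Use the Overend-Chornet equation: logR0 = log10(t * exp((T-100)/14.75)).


logR0 = log10(t * exp((T - 100) / 14.75))
= log10(25 * exp((191 - 100) / 14.75))
= 4.0773

4.0773


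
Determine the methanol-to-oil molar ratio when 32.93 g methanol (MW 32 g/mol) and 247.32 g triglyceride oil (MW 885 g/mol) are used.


Molar ratio = n_MeOH / n_oil = (MeOH/32) / (oil/885) = (MeOH * 885) / (32 * oil)
= (32.93 * 885) / (32 * 247.32)
= 3.6824

3.6824


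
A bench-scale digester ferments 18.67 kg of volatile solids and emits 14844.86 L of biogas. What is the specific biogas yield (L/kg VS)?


Y = V / VS
= 14844.86 / 18.67
= 795.1184 L/kg VS

795.1184 L/kg VS


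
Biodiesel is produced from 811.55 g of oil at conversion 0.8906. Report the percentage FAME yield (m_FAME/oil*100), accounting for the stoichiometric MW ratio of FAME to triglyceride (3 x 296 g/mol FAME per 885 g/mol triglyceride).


m_FAME = oil * conv * (3 * 296 / 885) = oil * conv * (888/885)
= 811.55 * 0.8906 * 888 / 885
= 725.2165 g
Y = m_FAME / oil * 100 = conv * (888/885) * 100
= 0.8906 * 888 / 885 * 100
= 89.36%

89.36%


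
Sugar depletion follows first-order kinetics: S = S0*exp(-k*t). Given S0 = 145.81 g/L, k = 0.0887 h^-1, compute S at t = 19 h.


S = S0 * exp(-k * t)
S = 145.81 * exp(-0.0887 * 19)
S = 27.0315 g/L

27.0315 g/L


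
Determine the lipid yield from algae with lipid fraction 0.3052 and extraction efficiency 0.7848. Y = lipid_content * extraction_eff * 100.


Y = lipid_content * extraction_eff * 100
= 0.3052 * 0.7848 * 100
= 23.9521%

23.9521%


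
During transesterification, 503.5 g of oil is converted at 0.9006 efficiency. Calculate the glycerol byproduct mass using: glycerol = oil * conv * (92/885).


glycerol = oil * conv * (92/885)
= 503.5 * 0.9006 * 92 / 885
= 47.1385 g

47.1385 g


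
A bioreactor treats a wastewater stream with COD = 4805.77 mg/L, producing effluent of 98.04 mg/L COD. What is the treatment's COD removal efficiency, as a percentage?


eta = (COD_in - COD_out) / COD_in * 100
= (4805.77 - 98.04) / 4805.77 * 100
= 97.9600%

97.9600%


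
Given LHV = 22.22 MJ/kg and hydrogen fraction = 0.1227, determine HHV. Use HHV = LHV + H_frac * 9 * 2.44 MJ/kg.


HHV = LHV + H_frac * 9 * 2.44
= 22.22 + 0.1227 * 9 * 2.44
= 24.9145 MJ/kg

24.9145 MJ/kg


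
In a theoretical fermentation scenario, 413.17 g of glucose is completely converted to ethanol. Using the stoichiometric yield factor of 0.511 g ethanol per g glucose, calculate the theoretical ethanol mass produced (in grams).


Theoretical ethanol yield: m_EtOH = 0.511 * m_glucose
m_EtOH = 0.511 * 413.17 = 211.1299 g

211.1299 g


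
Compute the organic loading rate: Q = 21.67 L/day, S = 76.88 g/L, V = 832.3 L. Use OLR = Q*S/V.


OLR = Q * S / V
= 21.67 * 76.88 / 832.3
= 2.0017 g/L/day

2.0017 g/L/day


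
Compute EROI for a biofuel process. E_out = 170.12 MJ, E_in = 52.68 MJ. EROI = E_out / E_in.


EROI = E_out / E_in
= 170.12 / 52.68
= 3.2293

3.2293


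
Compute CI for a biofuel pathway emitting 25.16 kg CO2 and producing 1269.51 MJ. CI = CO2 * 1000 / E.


CI = CO2 * 1000 / E
= 25.16 * 1000 / 1269.51
= 19.8187 g CO2/MJ

19.8187 g CO2/MJ


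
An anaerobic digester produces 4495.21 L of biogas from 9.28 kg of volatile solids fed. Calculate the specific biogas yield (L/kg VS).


Y = V / VS
= 4495.21 / 9.28
= 484.3976 L/kg VS

484.3976 L/kg VS


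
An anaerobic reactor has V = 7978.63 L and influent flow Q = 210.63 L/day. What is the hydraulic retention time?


HRT = V / Q
= 7978.63 / 210.63
= 37.8798 days

37.8798 days


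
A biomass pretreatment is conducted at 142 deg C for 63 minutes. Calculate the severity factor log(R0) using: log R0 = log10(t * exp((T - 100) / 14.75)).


logR0 = log10(t * exp((T - 100) / 14.75))
= log10(63 * exp((142 - 100) / 14.75))
= 3.0360

3.0360


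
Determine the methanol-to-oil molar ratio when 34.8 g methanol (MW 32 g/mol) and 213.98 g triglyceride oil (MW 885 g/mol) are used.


Molar ratio = n_MeOH / n_oil = (MeOH/32) / (oil/885) = (MeOH * 885) / (32 * oil)
= (34.8 * 885) / (32 * 213.98)
= 4.4978

4.4978


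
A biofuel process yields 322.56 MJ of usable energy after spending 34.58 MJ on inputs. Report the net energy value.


NEV = E_out - E_in
= 322.56 - 34.58
= 287.9800 MJ

287.9800 MJ


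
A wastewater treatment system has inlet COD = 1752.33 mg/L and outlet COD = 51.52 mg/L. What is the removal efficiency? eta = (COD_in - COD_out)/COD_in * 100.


eta = (COD_in - COD_out) / COD_in * 100
= (1752.33 - 51.52) / 1752.33 * 100
= 97.0599%

97.0599%


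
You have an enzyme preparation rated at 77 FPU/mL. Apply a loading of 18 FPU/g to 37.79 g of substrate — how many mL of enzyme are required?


V = dosage * m_sub / activity
V = 18 * 37.79 / 77
V = 8.8340 mL

8.8340 mL


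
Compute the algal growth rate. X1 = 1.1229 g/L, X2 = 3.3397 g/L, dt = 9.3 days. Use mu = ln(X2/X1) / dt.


mu = ln(X2/X1) / dt
= ln(3.3397/1.1229) / 9.3
= 0.1172 per day

0.1172 per day


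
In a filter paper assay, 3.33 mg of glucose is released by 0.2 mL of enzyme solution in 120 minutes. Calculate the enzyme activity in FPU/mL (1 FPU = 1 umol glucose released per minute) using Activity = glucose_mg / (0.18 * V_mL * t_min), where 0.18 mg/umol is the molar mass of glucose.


Activity = glucose_mg / (0.18 mg/umol * V_mL * t_min)
= 3.33 / (0.18 * 0.2 * 120)
= 0.7708 FPU/mL

0.7708 FPU/mL


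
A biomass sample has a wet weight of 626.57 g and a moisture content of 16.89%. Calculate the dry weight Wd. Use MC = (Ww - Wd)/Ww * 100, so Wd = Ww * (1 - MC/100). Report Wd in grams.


Wd = Ww * (1 - MC/100)
= 626.57 * (1 - 16.89/100)
= 520.7423 g

520.7423 g


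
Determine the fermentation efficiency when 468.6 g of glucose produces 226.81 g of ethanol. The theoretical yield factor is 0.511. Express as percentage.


Fermentation efficiency = (actual / (0.511 * glucose)) * 100
= (226.81 / (0.511 * 468.6)) * 100
= 94.7194%

94.7194%


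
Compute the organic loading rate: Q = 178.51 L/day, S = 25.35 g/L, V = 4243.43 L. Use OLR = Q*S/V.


OLR = Q * S / V
= 178.51 * 25.35 / 4243.43
= 1.0664 g/L/day

1.0664 g/L/day


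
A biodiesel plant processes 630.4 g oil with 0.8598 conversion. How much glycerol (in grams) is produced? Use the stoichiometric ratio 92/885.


glycerol = oil * conv * (92/885)
= 630.4 * 0.8598 * 92 / 885
= 56.3454 g

56.3454 g


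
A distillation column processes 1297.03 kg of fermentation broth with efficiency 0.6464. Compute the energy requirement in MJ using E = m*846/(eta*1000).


E = m * 846 / (eta * 1000)
= 1297.03 * 846 / (0.6464 * 1000)
= 1697.5362 MJ

1697.5362 MJ


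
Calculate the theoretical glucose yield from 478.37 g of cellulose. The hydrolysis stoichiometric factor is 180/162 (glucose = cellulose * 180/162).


glucose = cellulose * 180/162
= 478.37 * 180/162
= 531.5222 g

531.5222 g


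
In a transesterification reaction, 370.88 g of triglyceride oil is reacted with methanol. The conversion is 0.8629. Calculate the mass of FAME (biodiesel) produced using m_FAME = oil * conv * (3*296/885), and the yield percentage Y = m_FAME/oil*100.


m_FAME = oil * conv * (3 * 296 / 885) = oil * conv * (888/885)
= 370.88 * 0.8629 * 888 / 885
= 321.1172 g
Y = m_FAME / oil * 100 = conv * (888/885) * 100
= 0.8629 * 888 / 885 * 100
= 86.58%

321.1172 g FAME; Y = 86.58%


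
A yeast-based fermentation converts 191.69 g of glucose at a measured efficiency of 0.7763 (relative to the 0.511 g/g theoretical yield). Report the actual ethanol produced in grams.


Actual ethanol: m = 0.511 * 191.69 * 0.7763
m = 76.0414 g

76.0414 g


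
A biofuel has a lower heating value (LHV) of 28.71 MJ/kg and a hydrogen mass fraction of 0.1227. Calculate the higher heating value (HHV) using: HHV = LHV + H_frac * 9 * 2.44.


HHV = LHV + H_frac * 9 * 2.44
= 28.71 + 0.1227 * 9 * 2.44
= 31.4045 MJ/kg

31.4045 MJ/kg


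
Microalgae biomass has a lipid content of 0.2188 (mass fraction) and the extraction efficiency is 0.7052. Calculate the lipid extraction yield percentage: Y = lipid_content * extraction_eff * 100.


Y = lipid_content * extraction_eff * 100
= 0.2188 * 0.7052 * 100
= 15.4298%

15.4298%


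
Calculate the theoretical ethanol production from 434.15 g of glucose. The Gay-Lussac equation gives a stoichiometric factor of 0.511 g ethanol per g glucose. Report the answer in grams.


Theoretical ethanol yield: m_EtOH = 0.511 * m_glucose
m_EtOH = 0.511 * 434.15 = 221.8507 g

221.8507 g


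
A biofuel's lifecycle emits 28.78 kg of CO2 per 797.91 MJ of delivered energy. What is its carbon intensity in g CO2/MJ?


CI = CO2 * 1000 / E
= 28.78 * 1000 / 797.91
= 36.0692 g CO2/MJ

36.0692 g CO2/MJ


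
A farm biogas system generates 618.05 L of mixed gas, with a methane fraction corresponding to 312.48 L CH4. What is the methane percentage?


CH4% = V_CH4 / V_total * 100
= 312.48 / 618.05 * 100
= 50.5590%

50.5590%


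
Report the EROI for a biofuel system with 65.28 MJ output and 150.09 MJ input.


EROI = E_out / E_in
= 65.28 / 150.09
= 0.4349

0.4349


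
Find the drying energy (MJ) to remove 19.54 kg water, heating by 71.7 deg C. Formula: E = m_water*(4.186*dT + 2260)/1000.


E = m_water * (4.186 * dT + 2260) / 1000
= 19.54 * (4.186 * 71.7 + 2260) / 1000
= 50.0251 MJ

50.0251 MJ


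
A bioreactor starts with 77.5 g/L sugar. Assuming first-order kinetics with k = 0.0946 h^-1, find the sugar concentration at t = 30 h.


S = S0 * exp(-k * t)
S = 77.5 * exp(-0.0946 * 30)
S = 4.5371 g/L

4.5371 g/L


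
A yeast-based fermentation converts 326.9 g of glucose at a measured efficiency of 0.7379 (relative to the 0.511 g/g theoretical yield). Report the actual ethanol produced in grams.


Actual ethanol: m = 0.511 * 326.9 * 0.7379
m = 123.2632 g

123.2632 g


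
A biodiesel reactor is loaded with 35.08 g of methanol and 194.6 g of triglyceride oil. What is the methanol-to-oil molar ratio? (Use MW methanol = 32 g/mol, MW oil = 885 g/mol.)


Molar ratio = n_MeOH / n_oil = (MeOH/32) / (oil/885) = (MeOH * 885) / (32 * oil)
= (35.08 * 885) / (32 * 194.6)
= 4.9855

4.9855


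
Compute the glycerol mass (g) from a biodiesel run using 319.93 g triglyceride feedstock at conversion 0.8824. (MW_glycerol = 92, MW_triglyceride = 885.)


glycerol = oil * conv * (92/885)
= 319.93 * 0.8824 * 92 / 885
= 29.3471 g

29.3471 g


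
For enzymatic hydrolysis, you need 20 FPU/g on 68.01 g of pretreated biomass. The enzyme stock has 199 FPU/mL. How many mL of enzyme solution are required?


V = dosage * m_sub / activity
V = 20 * 68.01 / 199
V = 6.8352 mL

6.8352 mL


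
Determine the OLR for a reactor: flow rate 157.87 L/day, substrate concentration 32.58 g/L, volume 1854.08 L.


OLR = Q * S / V
= 157.87 * 32.58 / 1854.08
= 2.7741 g/L/day

2.7741 g/L/day


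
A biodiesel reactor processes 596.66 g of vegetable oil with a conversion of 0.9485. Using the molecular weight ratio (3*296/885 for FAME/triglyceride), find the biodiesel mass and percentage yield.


m_FAME = oil * conv * (3 * 296 / 885) = oil * conv * (888/885)
= 596.66 * 0.9485 * 888 / 885
= 567.8504 g
Y = m_FAME / oil * 100 = conv * (888/885) * 100
= 0.9485 * 888 / 885 * 100
= 95.17%

567.8504 g FAME; Y = 95.17%


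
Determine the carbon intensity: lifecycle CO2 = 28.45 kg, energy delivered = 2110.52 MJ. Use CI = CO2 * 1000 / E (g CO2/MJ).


CI = CO2 * 1000 / E
= 28.45 * 1000 / 2110.52
= 13.4801 g CO2/MJ

13.4801 g CO2/MJ


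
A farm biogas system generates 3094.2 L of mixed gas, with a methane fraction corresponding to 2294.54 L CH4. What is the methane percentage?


CH4% = V_CH4 / V_total * 100
= 2294.54 / 3094.2 * 100
= 74.1562%

74.1562%


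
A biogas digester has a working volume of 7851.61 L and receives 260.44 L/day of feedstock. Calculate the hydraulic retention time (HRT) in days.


HRT = V / Q
= 7851.61 / 260.44
= 30.1475 days

30.1475 days


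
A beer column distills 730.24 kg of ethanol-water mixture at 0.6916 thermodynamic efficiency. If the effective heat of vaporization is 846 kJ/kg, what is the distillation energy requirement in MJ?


E = m * 846 / (eta * 1000)
= 730.24 * 846 / (0.6916 * 1000)
= 893.2664 MJ

893.2664 MJ


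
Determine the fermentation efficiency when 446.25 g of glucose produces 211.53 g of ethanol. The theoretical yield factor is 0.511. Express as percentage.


Fermentation efficiency = (actual / (0.511 * glucose)) * 100
= (211.53 / (0.511 * 446.25)) * 100
= 92.7626%

92.7626%


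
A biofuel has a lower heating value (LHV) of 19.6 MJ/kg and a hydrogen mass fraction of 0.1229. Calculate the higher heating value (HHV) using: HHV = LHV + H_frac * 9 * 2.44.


HHV = LHV + H_frac * 9 * 2.44
= 19.6 + 0.1229 * 9 * 2.44
= 22.2989 MJ/kg

22.2989 MJ/kg


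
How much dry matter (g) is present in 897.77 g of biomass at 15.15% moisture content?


Wd = Ww * (1 - MC/100)
= 897.77 * (1 - 15.15/100)
= 761.7578 g

761.7578 g


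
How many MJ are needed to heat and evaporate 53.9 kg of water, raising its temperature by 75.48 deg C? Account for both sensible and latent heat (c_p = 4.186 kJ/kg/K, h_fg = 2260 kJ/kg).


E = m_water * (4.186 * dT + 2260) / 1000
= 53.9 * (4.186 * 75.48 + 2260) / 1000
= 138.8442 MJ

138.8442 MJ


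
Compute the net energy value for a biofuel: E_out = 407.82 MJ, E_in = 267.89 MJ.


NEV = E_out - E_in
= 407.82 - 267.89
= 139.9300 MJ

139.9300 MJ


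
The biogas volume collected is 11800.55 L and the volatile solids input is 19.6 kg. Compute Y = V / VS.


Y = V / VS
= 11800.55 / 19.6
= 602.0689 L/kg VS

602.0689 L/kg VS


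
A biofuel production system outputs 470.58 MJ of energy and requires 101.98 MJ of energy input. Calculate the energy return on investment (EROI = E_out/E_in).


EROI = E_out / E_in
= 470.58 / 101.98
= 4.6144

4.6144


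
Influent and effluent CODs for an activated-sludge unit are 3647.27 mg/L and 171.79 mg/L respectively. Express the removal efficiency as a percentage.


eta = (COD_in - COD_out) / COD_in * 100
= (3647.27 - 171.79) / 3647.27 * 100
= 95.2899%

95.2899%


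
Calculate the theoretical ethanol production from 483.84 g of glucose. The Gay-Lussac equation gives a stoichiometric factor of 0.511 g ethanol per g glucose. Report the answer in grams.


Theoretical ethanol yield: m_EtOH = 0.511 * m_glucose
m_EtOH = 0.511 * 483.84 = 247.2422 g

247.2422 g


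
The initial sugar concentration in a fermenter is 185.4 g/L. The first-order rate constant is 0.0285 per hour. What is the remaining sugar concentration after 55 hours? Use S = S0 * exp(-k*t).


S = S0 * exp(-k * t)
S = 185.4 * exp(-0.0285 * 55)
S = 38.6681 g/L

38.6681 g/L


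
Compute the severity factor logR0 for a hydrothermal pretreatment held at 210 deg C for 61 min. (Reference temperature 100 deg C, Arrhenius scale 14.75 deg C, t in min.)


logR0 = log10(t * exp((T - 100) / 14.75))
= log10(61 * exp((210 - 100) / 14.75))
= 5.0241

5.0241


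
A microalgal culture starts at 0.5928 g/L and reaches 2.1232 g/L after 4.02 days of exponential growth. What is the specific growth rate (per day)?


mu = ln(X2/X1) / dt
= ln(2.1232/0.5928) / 4.02
= 0.3174 per day

0.3174 per day


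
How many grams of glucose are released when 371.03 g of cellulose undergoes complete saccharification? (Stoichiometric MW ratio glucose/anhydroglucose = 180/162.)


glucose = cellulose * 180/162
= 371.03 * 180/162
= 412.2556 g

412.2556 g


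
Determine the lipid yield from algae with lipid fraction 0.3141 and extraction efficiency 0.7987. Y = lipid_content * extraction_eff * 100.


Y = lipid_content * extraction_eff * 100
= 0.3141 * 0.7987 * 100
= 25.0872%

25.0872%


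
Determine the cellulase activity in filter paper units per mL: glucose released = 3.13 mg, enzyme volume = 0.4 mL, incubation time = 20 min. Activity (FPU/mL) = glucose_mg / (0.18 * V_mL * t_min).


Activity = glucose_mg / (0.18 mg/umol * V_mL * t_min)
= 3.13 / (0.18 * 0.4 * 20)
= 2.1736 FPU/mL

2.1736 FPU/mL


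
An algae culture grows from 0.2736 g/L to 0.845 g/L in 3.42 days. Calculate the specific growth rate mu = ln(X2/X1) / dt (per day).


mu = ln(X2/X1) / dt
= ln(0.845/0.2736) / 3.42
= 0.3297 per day

0.3297 per day


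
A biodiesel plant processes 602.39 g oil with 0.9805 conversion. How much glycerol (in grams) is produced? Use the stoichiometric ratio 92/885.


glycerol = oil * conv * (92/885)
= 602.39 * 0.9805 * 92 / 885
= 61.4002 g

61.4002 g


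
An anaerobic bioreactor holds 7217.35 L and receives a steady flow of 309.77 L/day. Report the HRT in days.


HRT = V / Q
= 7217.35 / 309.77
= 23.2991 days

23.2991 days


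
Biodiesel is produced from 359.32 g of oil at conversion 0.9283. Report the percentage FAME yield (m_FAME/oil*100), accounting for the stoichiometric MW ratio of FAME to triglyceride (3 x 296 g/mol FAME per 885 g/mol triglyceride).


m_FAME = oil * conv * (3 * 296 / 885) = oil * conv * (888/885)
= 359.32 * 0.9283 * 888 / 885
= 334.6875 g
Y = m_FAME / oil * 100 = conv * (888/885) * 100
= 0.9283 * 888 / 885 * 100
= 93.14%

93.14%


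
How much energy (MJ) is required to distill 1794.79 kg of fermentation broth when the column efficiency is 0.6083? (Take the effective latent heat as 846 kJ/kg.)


E = m * 846 / (eta * 1000)
= 1794.79 * 846 / (0.6083 * 1000)
= 2496.1242 MJ

2496.1242 MJ


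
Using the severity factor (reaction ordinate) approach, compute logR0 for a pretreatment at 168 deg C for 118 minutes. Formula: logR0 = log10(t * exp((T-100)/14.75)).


logR0 = log10(t * exp((T - 100) / 14.75))
= log10(118 * exp((168 - 100) / 14.75))
= 4.0741

4.0741


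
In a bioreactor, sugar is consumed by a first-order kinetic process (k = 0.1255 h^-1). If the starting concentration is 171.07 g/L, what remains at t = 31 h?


S = S0 * exp(-k * t)
S = 171.07 * exp(-0.1255 * 31)
S = 3.4958 g/L

3.4958 g/L


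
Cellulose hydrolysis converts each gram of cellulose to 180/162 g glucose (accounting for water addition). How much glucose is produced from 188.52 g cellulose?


glucose = cellulose * 180/162
= 188.52 * 180/162
= 209.4667 g

209.4667 g


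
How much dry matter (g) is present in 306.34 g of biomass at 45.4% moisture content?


Wd = Ww * (1 - MC/100)
= 306.34 * (1 - 45.4/100)
= 167.2616 g

167.2616 g


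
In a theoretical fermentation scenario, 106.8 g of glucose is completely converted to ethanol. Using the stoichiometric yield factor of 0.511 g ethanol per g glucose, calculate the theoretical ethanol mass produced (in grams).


Theoretical ethanol yield: m_EtOH = 0.511 * m_glucose
m_EtOH = 0.511 * 106.8 = 54.5748 g

54.5748 g


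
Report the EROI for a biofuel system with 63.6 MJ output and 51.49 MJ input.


EROI = E_out / E_in
= 63.6 / 51.49
= 1.2352

1.2352


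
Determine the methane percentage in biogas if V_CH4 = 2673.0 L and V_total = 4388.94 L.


CH4% = V_CH4 / V_total * 100
= 2673.0 / 4388.94 * 100
= 60.9031%

60.9031%


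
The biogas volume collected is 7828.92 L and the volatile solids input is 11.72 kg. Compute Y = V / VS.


Y = V / VS
= 7828.92 / 11.72
= 667.9966 L/kg VS

667.9966 L/kg VS


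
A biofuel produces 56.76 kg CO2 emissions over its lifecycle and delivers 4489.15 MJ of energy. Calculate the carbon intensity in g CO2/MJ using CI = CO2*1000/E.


CI = CO2 * 1000 / E
= 56.76 * 1000 / 4489.15
= 12.6438 g CO2/MJ

12.6438 g CO2/MJ


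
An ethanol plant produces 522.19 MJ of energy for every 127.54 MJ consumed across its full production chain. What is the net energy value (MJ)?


NEV = E_out - E_in
= 522.19 - 127.54
= 394.6500 MJ

394.6500 MJ


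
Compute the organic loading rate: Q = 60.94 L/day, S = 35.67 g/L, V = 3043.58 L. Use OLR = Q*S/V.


OLR = Q * S / V
= 60.94 * 35.67 / 3043.58
= 0.7142 g/L/day

0.7142 g/L/day


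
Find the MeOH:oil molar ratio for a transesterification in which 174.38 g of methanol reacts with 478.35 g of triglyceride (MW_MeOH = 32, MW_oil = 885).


Molar ratio = n_MeOH / n_oil = (MeOH/32) / (oil/885) = (MeOH * 885) / (32 * oil)
= (174.38 * 885) / (32 * 478.35)
= 10.0819

10.0819


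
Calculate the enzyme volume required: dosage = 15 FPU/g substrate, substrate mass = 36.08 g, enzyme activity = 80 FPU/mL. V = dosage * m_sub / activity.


V = dosage * m_sub / activity
V = 15 * 36.08 / 80
V = 6.7650 mL

6.7650 mL


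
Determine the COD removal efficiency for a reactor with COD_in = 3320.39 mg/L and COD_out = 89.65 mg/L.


eta = (COD_in - COD_out) / COD_in * 100
= (3320.39 - 89.65) / 3320.39 * 100
= 97.3000%

97.3000%


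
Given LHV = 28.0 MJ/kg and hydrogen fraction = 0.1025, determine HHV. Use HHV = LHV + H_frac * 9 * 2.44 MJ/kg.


HHV = LHV + H_frac * 9 * 2.44
= 28.0 + 0.1025 * 9 * 2.44
= 30.2509 MJ/kg

30.2509 MJ/kg


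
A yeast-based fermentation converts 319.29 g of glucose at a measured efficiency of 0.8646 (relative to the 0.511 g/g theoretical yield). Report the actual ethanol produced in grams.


Actual ethanol: m = 0.511 * 319.29 * 0.8646
m = 141.0657 g

141.0657 g


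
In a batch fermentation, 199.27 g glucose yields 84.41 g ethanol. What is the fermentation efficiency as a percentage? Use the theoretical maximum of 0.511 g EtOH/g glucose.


Fermentation efficiency = (actual / (0.511 * glucose)) * 100
= (84.41 / (0.511 * 199.27)) * 100
= 82.8955%

82.8955%


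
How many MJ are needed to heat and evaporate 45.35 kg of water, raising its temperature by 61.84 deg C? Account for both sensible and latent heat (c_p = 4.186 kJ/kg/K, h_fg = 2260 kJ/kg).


E = m_water * (4.186 * dT + 2260) / 1000
= 45.35 * (4.186 * 61.84 + 2260) / 1000
= 114.2304 MJ

114.2304 MJ


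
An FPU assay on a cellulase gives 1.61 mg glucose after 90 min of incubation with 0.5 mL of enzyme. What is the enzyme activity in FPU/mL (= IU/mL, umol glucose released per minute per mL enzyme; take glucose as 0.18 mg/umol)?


Activity = glucose_mg / (0.18 mg/umol * V_mL * t_min)
= 1.61 / (0.18 * 0.5 * 90)
= 0.1988 FPU/mL

0.1988 FPU/mL


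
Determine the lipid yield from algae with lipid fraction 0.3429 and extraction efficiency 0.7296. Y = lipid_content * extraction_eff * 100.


Y = lipid_content * extraction_eff * 100
= 0.3429 * 0.7296 * 100
= 25.0180%

25.0180%


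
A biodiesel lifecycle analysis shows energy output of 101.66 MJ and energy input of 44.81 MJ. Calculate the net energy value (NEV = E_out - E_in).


NEV = E_out - E_in
= 101.66 - 44.81
= 56.8500 MJ

56.8500 MJ


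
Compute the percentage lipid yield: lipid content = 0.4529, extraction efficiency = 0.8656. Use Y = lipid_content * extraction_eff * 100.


Y = lipid_content * extraction_eff * 100
= 0.4529 * 0.8656 * 100
= 39.2030%

39.2030%


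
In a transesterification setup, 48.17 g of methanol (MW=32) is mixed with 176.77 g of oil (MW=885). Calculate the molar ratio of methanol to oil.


Molar ratio = n_MeOH / n_oil = (MeOH/32) / (oil/885) = (MeOH * 885) / (32 * oil)
= (48.17 * 885) / (32 * 176.77)
= 7.5364

7.5364


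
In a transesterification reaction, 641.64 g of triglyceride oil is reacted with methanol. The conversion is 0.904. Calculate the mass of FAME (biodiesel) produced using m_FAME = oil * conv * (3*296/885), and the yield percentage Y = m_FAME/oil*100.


m_FAME = oil * conv * (3 * 296 / 885) = oil * conv * (888/885)
= 641.64 * 0.904 * 888 / 885
= 582.0088 g
Y = m_FAME / oil * 100 = conv * (888/885) * 100
= 0.904 * 888 / 885 * 100
= 90.71%

582.0088 g FAME; Y = 90.71%


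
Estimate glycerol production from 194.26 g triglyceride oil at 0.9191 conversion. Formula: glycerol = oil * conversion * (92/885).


glycerol = oil * conv * (92/885)
= 194.26 * 0.9191 * 92 / 885
= 18.5605 g

18.5605 g


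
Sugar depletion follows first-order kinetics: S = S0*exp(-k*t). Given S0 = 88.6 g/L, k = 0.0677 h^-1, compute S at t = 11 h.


S = S0 * exp(-k * t)
S = 88.6 * exp(-0.0677 * 11)
S = 42.0741 g/L

42.0741 g/L


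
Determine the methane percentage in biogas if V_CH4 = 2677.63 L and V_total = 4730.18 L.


CH4% = V_CH4 / V_total * 100
= 2677.63 / 4730.18 * 100
= 56.6074%

56.6074%


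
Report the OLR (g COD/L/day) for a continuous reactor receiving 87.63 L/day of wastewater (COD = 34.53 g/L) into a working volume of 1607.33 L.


OLR = Q * S / V
= 87.63 * 34.53 / 1607.33
= 1.8825 g/L/day

1.8825 g/L/day


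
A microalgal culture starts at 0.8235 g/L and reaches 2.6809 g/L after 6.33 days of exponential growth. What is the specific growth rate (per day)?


mu = ln(X2/X1) / dt
= ln(2.6809/0.8235) / 6.33
= 0.1865 per day

0.1865 per day


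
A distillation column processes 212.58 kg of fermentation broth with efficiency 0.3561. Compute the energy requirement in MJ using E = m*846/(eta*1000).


E = m * 846 / (eta * 1000)
= 212.58 * 846 / (0.3561 * 1000)
= 505.0342 MJ

505.0342 MJ


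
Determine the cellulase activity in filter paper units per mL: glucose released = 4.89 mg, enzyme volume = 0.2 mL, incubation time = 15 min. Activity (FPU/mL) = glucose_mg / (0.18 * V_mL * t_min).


Activity = glucose_mg / (0.18 mg/umol * V_mL * t_min)
= 4.89 / (0.18 * 0.2 * 15)
= 9.0556 FPU/mL

9.0556 FPU/mL


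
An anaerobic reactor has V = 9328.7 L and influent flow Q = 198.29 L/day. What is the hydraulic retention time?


HRT = V / Q
= 9328.7 / 198.29
= 47.0457 days

47.0457 days


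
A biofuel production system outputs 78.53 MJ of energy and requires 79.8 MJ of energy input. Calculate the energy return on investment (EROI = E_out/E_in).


EROI = E_out / E_in
= 78.53 / 79.8
= 0.9841

0.9841


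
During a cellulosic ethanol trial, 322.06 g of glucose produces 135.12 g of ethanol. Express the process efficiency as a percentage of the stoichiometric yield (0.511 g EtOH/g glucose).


Fermentation efficiency = (actual / (0.511 * glucose)) * 100
= (135.12 / (0.511 * 322.06)) * 100
= 82.1036%

82.1036%


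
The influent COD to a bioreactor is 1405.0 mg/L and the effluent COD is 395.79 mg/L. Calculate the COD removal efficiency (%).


eta = (COD_in - COD_out) / COD_in * 100
= (1405.0 - 395.79) / 1405.0 * 100
= 71.8299%

71.8299%


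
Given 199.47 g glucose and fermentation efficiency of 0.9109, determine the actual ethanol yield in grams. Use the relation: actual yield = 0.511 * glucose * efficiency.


Actual ethanol: m = 0.511 * 199.47 * 0.9109
m = 92.8473 g

92.8473 g


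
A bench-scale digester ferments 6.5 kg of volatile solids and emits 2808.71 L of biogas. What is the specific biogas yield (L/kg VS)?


Y = V / VS
= 2808.71 / 6.5
= 432.1092 L/kg VS

432.1092 L/kg VS


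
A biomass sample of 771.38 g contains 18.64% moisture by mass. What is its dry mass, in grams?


Wd = Ww * (1 - MC/100)
= 771.38 * (1 - 18.64/100)
= 627.5948 g

627.5948 g


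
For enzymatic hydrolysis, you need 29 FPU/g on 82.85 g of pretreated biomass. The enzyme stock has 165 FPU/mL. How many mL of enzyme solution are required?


V = dosage * m_sub / activity
V = 29 * 82.85 / 165
V = 14.5615 mL

14.5615 mL


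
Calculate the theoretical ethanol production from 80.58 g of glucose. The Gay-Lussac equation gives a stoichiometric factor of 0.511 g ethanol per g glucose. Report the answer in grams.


Theoretical ethanol yield: m_EtOH = 0.511 * m_glucose
m_EtOH = 0.511 * 80.58 = 41.1764 g

41.1764 g


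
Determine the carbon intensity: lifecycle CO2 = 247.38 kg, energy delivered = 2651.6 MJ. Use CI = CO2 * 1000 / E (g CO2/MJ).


CI = CO2 * 1000 / E
= 247.38 * 1000 / 2651.6
= 93.2946 g CO2/MJ

93.2946 g CO2/MJ


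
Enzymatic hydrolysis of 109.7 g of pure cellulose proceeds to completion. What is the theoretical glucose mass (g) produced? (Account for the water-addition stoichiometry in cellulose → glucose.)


glucose = cellulose * 180/162
= 109.7 * 180/162
= 121.8889 g

121.8889 g


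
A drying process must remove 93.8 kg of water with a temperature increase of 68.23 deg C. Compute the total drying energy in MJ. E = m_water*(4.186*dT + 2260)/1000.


E = m_water * (4.186 * dT + 2260) / 1000
= 93.8 * (4.186 * 68.23 + 2260) / 1000
= 238.7783 MJ

238.7783 MJ


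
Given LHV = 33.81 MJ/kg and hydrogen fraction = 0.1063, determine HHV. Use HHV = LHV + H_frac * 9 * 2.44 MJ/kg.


HHV = LHV + H_frac * 9 * 2.44
= 33.81 + 0.1063 * 9 * 2.44
= 36.1443 MJ/kg

36.1443 MJ/kg


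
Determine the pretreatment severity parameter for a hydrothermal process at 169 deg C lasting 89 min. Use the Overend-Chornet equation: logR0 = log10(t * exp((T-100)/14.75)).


logR0 = log10(t * exp((T - 100) / 14.75))
= log10(89 * exp((169 - 100) / 14.75))
= 3.9810

3.9810


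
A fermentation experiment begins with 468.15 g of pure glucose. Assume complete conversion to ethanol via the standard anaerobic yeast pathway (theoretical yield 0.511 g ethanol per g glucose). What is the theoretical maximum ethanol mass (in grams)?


Theoretical ethanol yield: m_EtOH = 0.511 * m_glucose
m_EtOH = 0.511 * 468.15 = 239.2246 g

239.2246 g


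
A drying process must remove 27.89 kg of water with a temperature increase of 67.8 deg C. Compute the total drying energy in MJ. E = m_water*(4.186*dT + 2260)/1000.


E = m_water * (4.186 * dT + 2260) / 1000
= 27.89 * (4.186 * 67.8 + 2260) / 1000
= 70.9469 MJ

70.9469 MJ


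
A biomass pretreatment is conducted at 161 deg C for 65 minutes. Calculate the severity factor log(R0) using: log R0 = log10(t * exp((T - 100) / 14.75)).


logR0 = log10(t * exp((T - 100) / 14.75))
= log10(65 * exp((161 - 100) / 14.75))
= 3.6090

3.6090


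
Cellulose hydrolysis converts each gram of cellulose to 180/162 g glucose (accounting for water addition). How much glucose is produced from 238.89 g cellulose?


glucose = cellulose * 180/162
= 238.89 * 180/162
= 265.4333 g

265.4333 g


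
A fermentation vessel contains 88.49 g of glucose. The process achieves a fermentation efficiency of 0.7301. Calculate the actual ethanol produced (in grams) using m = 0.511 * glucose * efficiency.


Actual ethanol: m = 0.511 * 88.49 * 0.7301
m = 33.0139 g

33.0139 g


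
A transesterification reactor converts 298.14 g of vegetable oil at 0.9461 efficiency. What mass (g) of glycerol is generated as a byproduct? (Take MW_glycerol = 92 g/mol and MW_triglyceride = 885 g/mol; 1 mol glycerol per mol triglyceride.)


glycerol = oil * conv * (92/885)
= 298.14 * 0.9461 * 92 / 885
= 29.3226 g

29.3226 g


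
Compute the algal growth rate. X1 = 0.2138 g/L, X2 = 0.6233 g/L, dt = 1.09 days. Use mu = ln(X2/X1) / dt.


mu = ln(X2/X1) / dt
= ln(0.6233/0.2138) / 1.09
= 0.9816 per day

0.9816 per day


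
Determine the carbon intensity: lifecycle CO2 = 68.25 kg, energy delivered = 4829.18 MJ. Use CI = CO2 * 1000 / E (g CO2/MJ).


CI = CO2 * 1000 / E
= 68.25 * 1000 / 4829.18
= 14.1328 g CO2/MJ

14.1328 g CO2/MJ


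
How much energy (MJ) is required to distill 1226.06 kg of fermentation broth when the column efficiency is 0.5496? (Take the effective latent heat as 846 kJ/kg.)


E = m * 846 / (eta * 1000)
= 1226.06 * 846 / (0.5496 * 1000)
= 1887.2758 MJ

1887.2758 MJ


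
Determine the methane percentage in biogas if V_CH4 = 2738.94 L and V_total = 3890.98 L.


CH4% = V_CH4 / V_total * 100
= 2738.94 / 3890.98 * 100
= 70.3920%

70.3920%


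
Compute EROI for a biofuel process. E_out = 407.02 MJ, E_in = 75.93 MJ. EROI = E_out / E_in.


EROI = E_out / E_in
= 407.02 / 75.93
= 5.3605

5.3605


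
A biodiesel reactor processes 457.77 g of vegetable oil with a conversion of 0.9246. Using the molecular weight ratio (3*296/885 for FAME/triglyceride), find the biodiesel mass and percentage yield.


m_FAME = oil * conv * (3 * 296 / 885) = oil * conv * (888/885)
= 457.77 * 0.9246 * 888 / 885
= 424.6889 g
Y = m_FAME / oil * 100 = conv * (888/885) * 100
= 0.9246 * 888 / 885 * 100
= 92.77%

424.6889 g FAME; Y = 92.77%


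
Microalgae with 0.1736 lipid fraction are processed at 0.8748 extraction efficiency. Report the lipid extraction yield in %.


Y = lipid_content * extraction_eff * 100
= 0.1736 * 0.8748 * 100
= 15.1865%

15.1865%


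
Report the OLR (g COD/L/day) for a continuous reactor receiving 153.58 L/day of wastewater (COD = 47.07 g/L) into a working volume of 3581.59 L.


OLR = Q * S / V
= 153.58 * 47.07 / 3581.59
= 2.0184 g/L/day

2.0184 g/L/day


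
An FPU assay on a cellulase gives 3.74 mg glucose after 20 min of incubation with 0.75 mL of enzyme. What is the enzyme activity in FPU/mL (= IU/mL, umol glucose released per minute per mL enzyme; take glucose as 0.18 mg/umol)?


Activity = glucose_mg / (0.18 mg/umol * V_mL * t_min)
= 3.74 / (0.18 * 0.75 * 20)
= 1.3852 FPU/mL

1.3852 FPU/mL


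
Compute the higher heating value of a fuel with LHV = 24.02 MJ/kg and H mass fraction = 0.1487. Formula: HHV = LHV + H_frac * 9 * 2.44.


HHV = LHV + H_frac * 9 * 2.44
= 24.02 + 0.1487 * 9 * 2.44
= 27.2855 MJ/kg

27.2855 MJ/kg


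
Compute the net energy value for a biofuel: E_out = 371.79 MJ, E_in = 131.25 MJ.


NEV = E_out - E_in
= 371.79 - 131.25
= 240.5400 MJ

240.5400 MJ


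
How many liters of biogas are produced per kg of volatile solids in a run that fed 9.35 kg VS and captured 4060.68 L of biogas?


Y = V / VS
= 4060.68 / 9.35
= 434.2973 L/kg VS

434.2973 L/kg VS


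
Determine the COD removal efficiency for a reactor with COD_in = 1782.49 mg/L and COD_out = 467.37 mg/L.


eta = (COD_in - COD_out) / COD_in * 100
= (1782.49 - 467.37) / 1782.49 * 100
= 73.7799%

73.7799%


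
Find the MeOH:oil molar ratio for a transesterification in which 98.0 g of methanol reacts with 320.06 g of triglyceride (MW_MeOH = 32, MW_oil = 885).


Molar ratio = n_MeOH / n_oil = (MeOH/32) / (oil/885) = (MeOH * 885) / (32 * oil)
= (98.0 * 885) / (32 * 320.06)
= 8.4681

8.4681


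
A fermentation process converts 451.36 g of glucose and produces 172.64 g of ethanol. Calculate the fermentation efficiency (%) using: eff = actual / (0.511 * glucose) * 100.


Fermentation efficiency = (actual / (0.511 * glucose)) * 100
= (172.64 / (0.511 * 451.36)) * 100
= 74.8510%

74.8510%


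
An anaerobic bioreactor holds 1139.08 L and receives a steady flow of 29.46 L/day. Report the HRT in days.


HRT = V / Q
= 1139.08 / 29.46
= 38.6653 days

38.6653 days


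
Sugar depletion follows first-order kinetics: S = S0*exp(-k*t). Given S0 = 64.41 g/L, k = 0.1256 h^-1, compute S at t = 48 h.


S = S0 * exp(-k * t)
S = 64.41 * exp(-0.1256 * 48)
S = 0.1551 g/L

0.1551 g/L


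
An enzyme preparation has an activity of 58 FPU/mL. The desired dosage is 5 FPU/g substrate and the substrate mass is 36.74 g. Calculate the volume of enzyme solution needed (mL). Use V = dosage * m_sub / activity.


V = dosage * m_sub / activity
V = 5 * 36.74 / 58
V = 3.1672 mL

3.1672 mL


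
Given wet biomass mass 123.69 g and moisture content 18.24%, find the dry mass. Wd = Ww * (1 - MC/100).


Wd = Ww * (1 - MC/100)
= 123.69 * (1 - 18.24/100)
= 101.1289 g

101.1289 g


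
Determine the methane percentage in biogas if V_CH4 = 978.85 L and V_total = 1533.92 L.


CH4% = V_CH4 / V_total * 100
= 978.85 / 1533.92 * 100
= 63.8136%

63.8136%


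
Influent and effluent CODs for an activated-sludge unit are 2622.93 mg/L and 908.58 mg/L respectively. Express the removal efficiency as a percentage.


eta = (COD_in - COD_out) / COD_in * 100
= (2622.93 - 908.58) / 2622.93 * 100
= 65.3601%

65.3601%


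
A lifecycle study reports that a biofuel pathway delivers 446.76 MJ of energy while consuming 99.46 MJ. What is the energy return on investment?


EROI = E_out / E_in
= 446.76 / 99.46
= 4.4919

4.4919


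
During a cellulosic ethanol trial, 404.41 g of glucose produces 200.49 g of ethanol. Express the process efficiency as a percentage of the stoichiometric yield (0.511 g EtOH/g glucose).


Fermentation efficiency = (actual / (0.511 * glucose)) * 100
= (200.49 / (0.511 * 404.41)) * 100
= 97.0175%

97.0175%


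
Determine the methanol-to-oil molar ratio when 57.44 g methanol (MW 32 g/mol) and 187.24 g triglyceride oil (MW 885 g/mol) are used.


Molar ratio = n_MeOH / n_oil = (MeOH/32) / (oil/885) = (MeOH * 885) / (32 * oil)
= (57.44 * 885) / (32 * 187.24)
= 8.4842

8.4842


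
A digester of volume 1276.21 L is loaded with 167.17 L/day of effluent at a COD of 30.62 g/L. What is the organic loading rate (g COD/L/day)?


OLR = Q * S / V
= 167.17 * 30.62 / 1276.21
= 4.0109 g/L/day

4.0109 g/L/day


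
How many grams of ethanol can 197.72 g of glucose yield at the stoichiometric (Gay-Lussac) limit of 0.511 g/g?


Theoretical ethanol yield: m_EtOH = 0.511 * m_glucose
m_EtOH = 0.511 * 197.72 = 101.0349 g

101.0349 g


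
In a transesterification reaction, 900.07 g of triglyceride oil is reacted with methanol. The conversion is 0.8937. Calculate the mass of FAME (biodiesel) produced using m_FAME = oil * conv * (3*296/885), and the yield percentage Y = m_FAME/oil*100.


m_FAME = oil * conv * (3 * 296 / 885) = oil * conv * (888/885)
= 900.07 * 0.8937 * 888 / 885
= 807.1193 g
Y = m_FAME / oil * 100 = conv * (888/885) * 100
= 0.8937 * 888 / 885 * 100
= 89.67%

807.1193 g FAME; Y = 89.67%
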